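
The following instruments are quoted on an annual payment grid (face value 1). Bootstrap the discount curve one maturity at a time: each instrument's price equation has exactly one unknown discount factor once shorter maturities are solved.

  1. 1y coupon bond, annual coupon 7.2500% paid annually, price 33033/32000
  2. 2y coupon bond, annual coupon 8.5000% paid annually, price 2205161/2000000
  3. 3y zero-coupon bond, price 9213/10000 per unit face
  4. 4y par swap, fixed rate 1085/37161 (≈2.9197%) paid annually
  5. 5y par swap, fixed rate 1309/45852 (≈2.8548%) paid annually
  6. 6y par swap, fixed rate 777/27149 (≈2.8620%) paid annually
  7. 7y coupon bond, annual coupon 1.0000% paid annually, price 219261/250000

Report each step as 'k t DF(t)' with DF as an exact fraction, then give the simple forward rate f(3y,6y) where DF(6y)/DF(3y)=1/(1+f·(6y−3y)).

1 1 77/80
2 2 588/625
3 3 9213/10000
4 4 1783/2000
5 5 8691/10000
6 6 4223/5000
7 7 4073/5000
f(3y,6y) = ((9213/10000)/(4223/5000) − 1)/(3) = 767/25338 ≈ 3.0271%

step 1 [1y] bond c/1=29/400: DF=(33033/32000 − 29/400·(0))/(1+29/400) = 77/80 ≈ 0.962500
step 2 [2y] bond c/1=17/200: DF=(2205161/2000000 − 17/200·(0.962500))/(1+17/200) = 588/625 ≈ 0.940800
step 3 [3y] zero: DF = P = 9213/10000 ≈ 0.921300
step 4 [4y] swap r/1=1085/37161: DF=(1 − 1085/37161·(0.962500+0.940800+0.921300))/(1+1085/37161) = 1783/2000 ≈ 0.891500
step 5 [5y] swap r/1=1309/45852: DF=(1 − 1309/45852·(0.962500+0.940800+0.921300+0.891500))/(1+1309/45852) = 8691/10000 ≈ 0.869100
step 6 [6y] swap r/1=777/27149: DF=(1 − 777/27149·(0.962500+0.940800+0.921300+0.891500+0.869100))/(1+777/27149) = 4223/5000 ≈ 0.844600
step 7 [7y] bond c/1=1/100: DF=(219261/250000 − 1/100·(0.962500+0.940800+0.921300+0.891500+0.869100+0.844600))/(1+1/100) = 4073/5000 ≈ 0.814600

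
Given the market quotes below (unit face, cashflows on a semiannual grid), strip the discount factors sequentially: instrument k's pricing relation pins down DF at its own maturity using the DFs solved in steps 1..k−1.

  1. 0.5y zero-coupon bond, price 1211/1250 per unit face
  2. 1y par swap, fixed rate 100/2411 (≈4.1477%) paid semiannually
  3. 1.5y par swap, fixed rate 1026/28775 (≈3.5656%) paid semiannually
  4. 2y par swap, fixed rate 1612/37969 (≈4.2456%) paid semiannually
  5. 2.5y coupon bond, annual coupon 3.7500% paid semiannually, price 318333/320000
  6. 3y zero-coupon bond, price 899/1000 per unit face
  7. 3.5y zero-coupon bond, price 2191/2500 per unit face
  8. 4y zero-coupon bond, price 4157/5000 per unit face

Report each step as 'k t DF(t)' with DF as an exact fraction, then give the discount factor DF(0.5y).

step 1 [0.5y] zero: DF = P = 1211/1250 ≈ 0.968800
step 2 [1y] swap r/2=50/2411: DF=(1 − 50/2411·(0.968800))/(1+50/2411) = 24/25 ≈ 0.960000
step 3 [1.5y] swap r/2=513/28775: DF=(1 − 513/28775·(0.968800+0.960000))/(1+513/28775) = 9487/10000 ≈ 0.948700
step 4 [2y] swap r/2=806/37969: DF=(1 − 806/37969·(0.968800+0.960000+0.948700))/(1+806/37969) = 4597/5000 ≈ 0.919400
step 5 [2.5y] bond c/2=3/160: DF=(318333/320000 − 3/160·(0.968800+0.960000+0.948700+0.919400))/(1+3/160) = 4533/5000 ≈ 0.906600
step 6 [3y] zero: DF = P = 899/1000 ≈ 0.899000
step 7 [3.5y] zero: DF = P = 2191/2500 ≈ 0.876400
step 8 [4y] zero: DF = P = 4157/5000 ≈ 0.831400

1 1/2 1211/1250
2 1 24/25
3 3/2 9487/10000
4 2 4597/5000
5 5/2 4533/5000
6 3 899/1000
7 7/2 2191/2500
8 4 4157/5000
DF(0.5y) = 1211/1250 ≈ 0.968800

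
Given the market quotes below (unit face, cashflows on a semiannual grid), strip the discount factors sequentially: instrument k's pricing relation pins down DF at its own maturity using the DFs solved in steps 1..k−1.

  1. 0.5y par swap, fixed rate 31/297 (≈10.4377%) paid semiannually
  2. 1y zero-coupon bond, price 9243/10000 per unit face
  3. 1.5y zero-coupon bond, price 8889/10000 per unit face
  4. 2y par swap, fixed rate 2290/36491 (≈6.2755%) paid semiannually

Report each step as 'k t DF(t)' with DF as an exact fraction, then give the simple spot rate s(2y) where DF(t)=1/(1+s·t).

1 1/2 594/625
2 1 9243/10000
3 3/2 8889/10000
4 2 1771/2000
s(2y) = (1/(1771/2000) − 1)/(2) = 229/3542 ≈ 6.4653%

step 1 [0.5y] swap r/2=31/594: DF=(1 − 31/594·(0))/(1+31/594) = 594/625 ≈ 0.950400
step 2 [1y] zero: DF = P = 9243/10000 ≈ 0.924300
step 3 [1.5y] zero: DF = P = 8889/10000 ≈ 0.888900
step 4 [2y] swap r/2=1145/36491: DF=(1 − 1145/36491·(0.950400+0.924300+0.888900))/(1+1145/36491) = 1771/2000 ≈ 0.885500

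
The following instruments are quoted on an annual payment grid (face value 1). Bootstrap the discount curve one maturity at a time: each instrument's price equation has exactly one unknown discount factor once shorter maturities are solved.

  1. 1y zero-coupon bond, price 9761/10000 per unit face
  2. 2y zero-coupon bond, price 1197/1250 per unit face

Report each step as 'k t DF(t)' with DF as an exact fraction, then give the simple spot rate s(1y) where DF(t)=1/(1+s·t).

1 1 9761/10000
2 2 1197/1250
s(1y) = (1/(9761/10000) − 1)/(1) = 239/9761 ≈ 2.4485%

step 1 [1y] zero: DF = P = 9761/10000 ≈ 0.976100
step 2 [2y] zero: DF = P = 1197/1250 ≈ 0.957600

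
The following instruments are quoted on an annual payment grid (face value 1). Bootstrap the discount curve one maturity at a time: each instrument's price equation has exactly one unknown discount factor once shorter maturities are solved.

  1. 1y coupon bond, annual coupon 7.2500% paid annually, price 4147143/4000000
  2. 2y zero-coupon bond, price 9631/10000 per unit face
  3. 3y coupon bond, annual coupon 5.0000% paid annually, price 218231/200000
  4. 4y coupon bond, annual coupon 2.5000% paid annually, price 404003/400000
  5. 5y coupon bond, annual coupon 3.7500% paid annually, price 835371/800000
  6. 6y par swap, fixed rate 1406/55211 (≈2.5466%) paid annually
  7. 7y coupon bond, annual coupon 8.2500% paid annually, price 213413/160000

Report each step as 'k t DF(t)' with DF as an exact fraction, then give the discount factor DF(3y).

step 1 [1y] bond c/1=29/400: DF=(4147143/4000000 − 29/400·(0))/(1+29/400) = 9667/10000 ≈ 0.966700
step 2 [2y] zero: DF = P = 9631/10000 ≈ 0.963100
step 3 [3y] bond c/1=1/20: DF=(218231/200000 − 1/20·(0.966700+0.963100))/(1+1/20) = 9473/10000 ≈ 0.947300
step 4 [4y] bond c/1=1/40: DF=(404003/400000 − 1/40·(0.966700+0.963100+0.947300))/(1+1/40) = 572/625 ≈ 0.915200
step 5 [5y] bond c/1=3/80: DF=(835371/800000 − 3/80·(0.966700+0.963100+0.947300+0.915200))/(1+3/80) = 4347/5000 ≈ 0.869400
step 6 [6y] swap r/1=1406/55211: DF=(1 − 1406/55211·(0.966700+0.963100+0.947300+0.915200+0.869400))/(1+1406/55211) = 4297/5000 ≈ 0.859400
step 7 [7y] bond c/1=33/400: DF=(213413/160000 − 33/400·(0.966700+0.963100+0.947300+0.915200+0.869400+0.859400))/(1+33/400) = 4057/5000 ≈ 0.811400

1 1 9667/10000
2 2 9631/10000
3 3 9473/10000
4 4 572/625
5 5 4347/5000
6 6 4297/5000
7 7 4057/5000
DF(3y) = 9473/10000 ≈ 0.947300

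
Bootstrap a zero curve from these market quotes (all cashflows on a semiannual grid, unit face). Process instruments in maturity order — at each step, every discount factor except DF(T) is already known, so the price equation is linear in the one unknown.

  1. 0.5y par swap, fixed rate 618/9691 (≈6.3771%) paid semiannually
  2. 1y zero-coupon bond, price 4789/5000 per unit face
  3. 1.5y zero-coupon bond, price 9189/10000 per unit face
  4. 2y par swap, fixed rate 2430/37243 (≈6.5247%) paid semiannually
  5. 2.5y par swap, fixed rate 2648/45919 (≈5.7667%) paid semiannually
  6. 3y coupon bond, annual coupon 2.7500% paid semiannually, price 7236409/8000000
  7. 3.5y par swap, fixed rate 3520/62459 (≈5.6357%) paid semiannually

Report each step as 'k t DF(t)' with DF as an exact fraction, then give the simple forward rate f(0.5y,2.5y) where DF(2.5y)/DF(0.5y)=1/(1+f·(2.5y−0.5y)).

1 1/2 9691/10000
2 1 4789/5000
3 3/2 9189/10000
4 2 1757/2000
5 5/2 2169/2500
6 3 83/100
7 7/2 103/125
f(0.5y,2.5y) = ((9691/10000)/(2169/2500) − 1)/(2) = 1015/17352 ≈ 5.8495%

step 1 [0.5y] swap r/2=309/9691: DF=(1 − 309/9691·(0))/(1+309/9691) = 9691/10000 ≈ 0.969100
step 2 [1y] zero: DF = P = 4789/5000 ≈ 0.957800
step 3 [1.5y] zero: DF = P = 9189/10000 ≈ 0.918900
step 4 [2y] swap r/2=1215/37243: DF=(1 − 1215/37243·(0.969100+0.957800+0.918900))/(1+1215/37243) = 1757/2000 ≈ 0.878500
step 5 [2.5y] swap r/2=1324/45919: DF=(1 − 1324/45919·(0.969100+0.957800+0.918900+0.878500))/(1+1324/45919) = 2169/2500 ≈ 0.867600
step 6 [3y] bond c/2=11/800: DF=(7236409/8000000 − 11/800·(0.969100+0.957800+0.918900+0.878500+0.867600))/(1+11/800) = 83/100 ≈ 0.830000
step 7 [3.5y] swap r/2=1760/62459: DF=(1 − 1760/62459·(0.969100+0.957800+0.918900+0.878500+0.867600+0.830000))/(1+1760/62459) = 103/125 ≈ 0.824000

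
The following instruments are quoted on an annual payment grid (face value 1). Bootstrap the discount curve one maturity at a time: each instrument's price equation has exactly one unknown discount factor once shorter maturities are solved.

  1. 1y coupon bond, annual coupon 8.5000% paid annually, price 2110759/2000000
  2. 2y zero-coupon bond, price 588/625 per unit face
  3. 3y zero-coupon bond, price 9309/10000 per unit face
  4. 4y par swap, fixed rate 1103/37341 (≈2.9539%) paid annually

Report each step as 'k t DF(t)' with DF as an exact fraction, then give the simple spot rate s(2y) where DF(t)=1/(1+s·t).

step 1 [1y] bond c/1=17/200: DF=(2110759/2000000 − 17/200·(0))/(1+17/200) = 9727/10000 ≈ 0.972700
step 2 [2y] zero: DF = P = 588/625 ≈ 0.940800
step 3 [3y] zero: DF = P = 9309/10000 ≈ 0.930900
step 4 [4y] swap r/1=1103/37341: DF=(1 − 1103/37341·(0.972700+0.940800+0.930900))/(1+1103/37341) = 8897/10000 ≈ 0.889700

1 1 9727/10000
2 2 588/625
3 3 9309/10000
4 4 8897/10000
s(2y) = (1/(588/625) − 1)/(2) = 37/1176 ≈ 3.1463%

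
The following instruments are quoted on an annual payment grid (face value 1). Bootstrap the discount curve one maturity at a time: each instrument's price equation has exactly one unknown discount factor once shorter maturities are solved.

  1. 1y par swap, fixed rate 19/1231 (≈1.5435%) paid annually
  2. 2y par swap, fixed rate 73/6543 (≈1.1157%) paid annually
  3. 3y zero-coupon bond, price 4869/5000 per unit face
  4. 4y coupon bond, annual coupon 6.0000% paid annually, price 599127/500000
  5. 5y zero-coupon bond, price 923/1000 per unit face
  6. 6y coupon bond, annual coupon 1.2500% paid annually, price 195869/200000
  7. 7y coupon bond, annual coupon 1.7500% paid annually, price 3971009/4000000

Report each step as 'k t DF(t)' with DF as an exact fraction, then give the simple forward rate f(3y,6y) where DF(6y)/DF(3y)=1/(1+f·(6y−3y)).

1 1 1231/1250
2 2 9781/10000
3 3 4869/5000
4 4 4821/5000
5 5 923/1000
6 6 9077/10000
7 7 8771/10000
f(3y,6y) = ((4869/5000)/(9077/10000) − 1)/(3) = 661/27231 ≈ 2.4274%

step 1 [1y] swap r/1=19/1231: DF=(1 − 19/1231·(0))/(1+19/1231) = 1231/1250 ≈ 0.984800
step 2 [2y] swap r/1=73/6543: DF=(1 − 73/6543·(0.984800))/(1+73/6543) = 9781/10000 ≈ 0.978100
step 3 [3y] zero: DF = P = 4869/5000 ≈ 0.973800
step 4 [4y] bond c/1=3/50: DF=(599127/500000 − 3/50·(0.984800+0.978100+0.973800))/(1+3/50) = 4821/5000 ≈ 0.964200
step 5 [5y] zero: DF = P = 923/1000 ≈ 0.923000
step 6 [6y] bond c/1=1/80: DF=(195869/200000 − 1/80·(0.984800+0.978100+0.973800+0.964200+0.923000))/(1+1/80) = 9077/10000 ≈ 0.907700
step 7 [7y] bond c/1=7/400: DF=(3971009/4000000 − 7/400·(0.984800+0.978100+0.973800+0.964200+0.923000+0.907700))/(1+7/400) = 8771/10000 ≈ 0.877100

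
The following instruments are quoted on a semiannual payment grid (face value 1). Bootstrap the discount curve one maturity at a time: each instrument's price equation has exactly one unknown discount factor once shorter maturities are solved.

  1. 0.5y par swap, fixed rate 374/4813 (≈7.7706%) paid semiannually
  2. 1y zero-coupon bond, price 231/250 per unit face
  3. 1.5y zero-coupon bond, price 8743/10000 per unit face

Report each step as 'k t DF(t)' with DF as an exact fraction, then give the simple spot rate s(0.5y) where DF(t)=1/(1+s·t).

step 1 [0.5y] swap r/2=187/4813: DF=(1 − 187/4813·(0))/(1+187/4813) = 4813/5000 ≈ 0.962600
step 2 [1y] zero: DF = P = 231/250 ≈ 0.924000
step 3 [1.5y] zero: DF = P = 8743/10000 ≈ 0.874300

1 1/2 4813/5000
2 1 231/250
3 3/2 8743/10000
s(0.5y) = (1/(4813/5000) − 1)/(1/2) = 374/4813 ≈ 7.7706%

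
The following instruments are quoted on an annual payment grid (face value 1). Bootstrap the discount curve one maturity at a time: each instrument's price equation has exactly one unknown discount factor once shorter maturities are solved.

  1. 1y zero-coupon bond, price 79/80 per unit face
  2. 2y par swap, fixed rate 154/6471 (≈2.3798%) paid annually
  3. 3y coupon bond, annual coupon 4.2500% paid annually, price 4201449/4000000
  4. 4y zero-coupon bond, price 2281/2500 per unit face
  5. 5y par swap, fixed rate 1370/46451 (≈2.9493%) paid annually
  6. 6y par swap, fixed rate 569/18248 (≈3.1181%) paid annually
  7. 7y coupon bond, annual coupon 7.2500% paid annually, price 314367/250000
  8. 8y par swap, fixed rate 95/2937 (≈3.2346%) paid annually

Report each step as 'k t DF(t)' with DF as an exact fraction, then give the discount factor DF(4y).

1 1 79/80
2 2 4769/5000
3 3 2321/2500
4 4 2281/2500
5 5 863/1000
6 6 8293/10000
7 7 1003/1250
8 8 193/250
DF(4y) = 2281/2500 ≈ 0.912400

step 1 [1y] zero: DF = P = 79/80 ≈ 0.987500
step 2 [2y] swap r/1=154/6471: DF=(1 − 154/6471·(0.987500))/(1+154/6471) = 4769/5000 ≈ 0.953800
step 3 [3y] bond c/1=17/400: DF=(4201449/4000000 − 17/400·(0.987500+0.953800))/(1+17/400) = 2321/2500 ≈ 0.928400
step 4 [4y] zero: DF = P = 2281/2500 ≈ 0.912400
step 5 [5y] swap r/1=1370/46451: DF=(1 − 1370/46451·(0.987500+0.953800+0.928400+0.912400))/(1+1370/46451) = 863/1000 ≈ 0.863000
step 6 [6y] swap r/1=569/18248: DF=(1 − 569/18248·(0.987500+0.953800+0.928400+0.912400+0.863000))/(1+569/18248) = 8293/10000 ≈ 0.829300
step 7 [7y] bond c/1=29/400: DF=(314367/250000 − 29/400·(0.987500+0.953800+0.928400+0.912400+0.863000+0.829300))/(1+29/400) = 1003/1250 ≈ 0.802400
step 8 [8y] swap r/1=95/2937: DF=(1 − 95/2937·(0.987500+0.953800+0.928400+0.912400+0.863000+0.829300+0.802400))/(1+95/2937) = 193/250 ≈ 0.772000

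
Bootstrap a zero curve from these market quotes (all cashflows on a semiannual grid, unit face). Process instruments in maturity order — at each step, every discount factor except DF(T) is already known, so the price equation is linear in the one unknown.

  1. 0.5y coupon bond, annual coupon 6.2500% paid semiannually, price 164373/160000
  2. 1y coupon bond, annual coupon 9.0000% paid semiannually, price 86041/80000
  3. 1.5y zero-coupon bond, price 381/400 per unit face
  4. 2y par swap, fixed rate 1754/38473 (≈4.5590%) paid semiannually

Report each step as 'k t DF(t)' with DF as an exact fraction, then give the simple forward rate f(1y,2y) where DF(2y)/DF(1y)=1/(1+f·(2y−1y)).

1 1/2 4981/5000
2 1 9863/10000
3 3/2 381/400
4 2 9123/10000
f(1y,2y) = ((9863/10000)/(9123/10000) − 1)/(1) = 740/9123 ≈ 8.1114%

step 1 [0.5y] bond c/2=1/32: DF=(164373/160000 − 1/32·(0))/(1+1/32) = 4981/5000 ≈ 0.996200
step 2 [1y] bond c/2=9/200: DF=(86041/80000 − 9/200·(0.996200))/(1+9/200) = 9863/10000 ≈ 0.986300
step 3 [1.5y] zero: DF = P = 381/400 ≈ 0.952500
step 4 [2y] swap r/2=877/38473: DF=(1 − 877/38473·(0.996200+0.986300+0.952500))/(1+877/38473) = 9123/10000 ≈ 0.912300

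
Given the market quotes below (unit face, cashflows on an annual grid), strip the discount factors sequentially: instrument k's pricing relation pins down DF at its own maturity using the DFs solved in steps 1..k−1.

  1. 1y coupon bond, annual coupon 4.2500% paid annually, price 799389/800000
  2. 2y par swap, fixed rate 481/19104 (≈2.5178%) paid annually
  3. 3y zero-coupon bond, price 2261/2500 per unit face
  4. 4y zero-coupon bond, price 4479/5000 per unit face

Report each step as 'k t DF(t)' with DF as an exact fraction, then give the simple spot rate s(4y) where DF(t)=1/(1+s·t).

1 1 1917/2000
2 2 9519/10000
3 3 2261/2500
4 4 4479/5000
s(4y) = (1/(4479/5000) − 1)/(4) = 521/17916 ≈ 2.9080%

step 1 [1y] bond c/1=17/400: DF=(799389/800000 − 17/400·(0))/(1+17/400) = 1917/2000 ≈ 0.958500
step 2 [2y] swap r/1=481/19104: DF=(1 − 481/19104·(0.958500))/(1+481/19104) = 9519/10000 ≈ 0.951900
step 3 [3y] zero: DF = P = 2261/2500 ≈ 0.904400
step 4 [4y] zero: DF = P = 4479/5000 ≈ 0.895800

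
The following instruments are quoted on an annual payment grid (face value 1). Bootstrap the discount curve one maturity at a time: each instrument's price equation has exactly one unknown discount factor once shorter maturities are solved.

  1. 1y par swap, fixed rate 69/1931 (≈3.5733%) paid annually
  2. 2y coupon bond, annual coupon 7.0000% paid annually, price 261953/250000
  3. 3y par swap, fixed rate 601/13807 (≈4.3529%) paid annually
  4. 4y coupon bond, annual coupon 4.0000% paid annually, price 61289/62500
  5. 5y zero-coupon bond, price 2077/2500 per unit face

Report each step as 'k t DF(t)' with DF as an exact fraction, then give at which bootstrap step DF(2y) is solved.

step 1 [1y] swap r/1=69/1931: DF=(1 − 69/1931·(0))/(1+69/1931) = 1931/2000 ≈ 0.965500
step 2 [2y] bond c/1=7/100: DF=(261953/250000 − 7/100·(0.965500))/(1+7/100) = 9161/10000 ≈ 0.916100
step 3 [3y] swap r/1=601/13807: DF=(1 − 601/13807·(0.965500+0.916100))/(1+601/13807) = 4399/5000 ≈ 0.879800
step 4 [4y] bond c/1=1/25: DF=(61289/62500 − 1/25·(0.965500+0.916100+0.879800))/(1+1/25) = 8367/10000 ≈ 0.836700
step 5 [5y] zero: DF = P = 2077/2500 ≈ 0.830800

1 1 1931/2000
2 2 9161/10000
3 3 4399/5000
4 4 8367/10000
5 5 2077/2500
DF(2y) is solved at step 2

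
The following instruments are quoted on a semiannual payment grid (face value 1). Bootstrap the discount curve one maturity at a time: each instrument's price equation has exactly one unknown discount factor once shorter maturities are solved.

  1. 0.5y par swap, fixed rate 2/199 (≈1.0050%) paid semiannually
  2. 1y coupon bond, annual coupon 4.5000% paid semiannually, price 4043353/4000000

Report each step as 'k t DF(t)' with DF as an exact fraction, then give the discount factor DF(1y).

1 1/2 199/200
2 1 9667/10000
DF(1y) = 9667/10000 ≈ 0.966700

step 1 [0.5y] swap r/2=1/199: DF=(1 − 1/199·(0))/(1+1/199) = 199/200 ≈ 0.995000
step 2 [1y] bond c/2=9/400: DF=(4043353/4000000 − 9/400·(0.995000))/(1+9/400) = 9667/10000 ≈ 0.966700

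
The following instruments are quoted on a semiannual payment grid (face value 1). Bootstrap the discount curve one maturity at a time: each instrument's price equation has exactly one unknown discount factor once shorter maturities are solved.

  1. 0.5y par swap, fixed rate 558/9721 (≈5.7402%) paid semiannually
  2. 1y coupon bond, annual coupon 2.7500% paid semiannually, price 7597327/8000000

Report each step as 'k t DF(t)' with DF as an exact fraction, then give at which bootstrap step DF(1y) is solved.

1 1/2 9721/10000
2 1 2309/2500
DF(1y) is solved at step 2

step 1 [0.5y] swap r/2=279/9721: DF=(1 − 279/9721·(0))/(1+279/9721) = 9721/10000 ≈ 0.972100
step 2 [1y] bond c/2=11/800: DF=(7597327/8000000 − 11/800·(0.972100))/(1+11/800) = 2309/2500 ≈ 0.923600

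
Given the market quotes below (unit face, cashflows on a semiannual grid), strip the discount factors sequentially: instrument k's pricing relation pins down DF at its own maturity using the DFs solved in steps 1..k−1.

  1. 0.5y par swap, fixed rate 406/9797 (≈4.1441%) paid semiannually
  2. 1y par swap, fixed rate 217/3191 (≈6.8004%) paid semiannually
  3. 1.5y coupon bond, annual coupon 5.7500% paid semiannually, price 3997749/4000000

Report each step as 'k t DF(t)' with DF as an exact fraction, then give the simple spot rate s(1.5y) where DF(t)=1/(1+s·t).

1 1/2 9797/10000
2 1 9349/10000
3 3/2 459/500
s(1.5y) = (1/(459/500) − 1)/(3/2) = 82/1377 ≈ 5.9550%

step 1 [0.5y] swap r/2=203/9797: DF=(1 − 203/9797·(0))/(1+203/9797) = 9797/10000 ≈ 0.979700
step 2 [1y] swap r/2=217/6382: DF=(1 − 217/6382·(0.979700))/(1+217/6382) = 9349/10000 ≈ 0.934900
step 3 [1.5y] bond c/2=23/800: DF=(3997749/4000000 − 23/800·(0.979700+0.934900))/(1+23/800) = 459/500 ≈ 0.918000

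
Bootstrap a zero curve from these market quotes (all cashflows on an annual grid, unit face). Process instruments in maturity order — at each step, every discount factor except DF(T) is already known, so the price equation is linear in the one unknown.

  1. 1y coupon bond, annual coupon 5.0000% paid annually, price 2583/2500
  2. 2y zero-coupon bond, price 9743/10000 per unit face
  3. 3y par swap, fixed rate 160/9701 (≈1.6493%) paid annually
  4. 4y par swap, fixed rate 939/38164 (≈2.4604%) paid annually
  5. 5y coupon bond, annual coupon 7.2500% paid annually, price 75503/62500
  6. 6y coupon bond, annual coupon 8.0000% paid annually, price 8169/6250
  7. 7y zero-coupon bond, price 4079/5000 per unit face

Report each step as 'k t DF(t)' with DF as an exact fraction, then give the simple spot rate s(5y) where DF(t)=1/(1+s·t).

1 1 123/125
2 2 9743/10000
3 3 119/125
4 4 9061/10000
5 5 2171/2500
6 6 1079/1250
7 7 4079/5000
s(5y) = (1/(2171/2500) − 1)/(5) = 329/10855 ≈ 3.0309%

step 1 [1y] bond c/1=1/20: DF=(2583/2500 − 1/20·(0))/(1+1/20) = 123/125 ≈ 0.984000
step 2 [2y] zero: DF = P = 9743/10000 ≈ 0.974300
step 3 [3y] swap r/1=160/9701: DF=(1 − 160/9701·(0.984000+0.974300))/(1+160/9701) = 119/125 ≈ 0.952000
step 4 [4y] swap r/1=939/38164: DF=(1 − 939/38164·(0.984000+0.974300+0.952000))/(1+939/38164) = 9061/10000 ≈ 0.906100
step 5 [5y] bond c/1=29/400: DF=(75503/62500 − 29/400·(0.984000+0.974300+0.952000+0.906100))/(1+29/400) = 2171/2500 ≈ 0.868400
step 6 [6y] bond c/1=2/25: DF=(8169/6250 − 2/25·(0.984000+0.974300+0.952000+0.906100+0.868400))/(1+2/25) = 1079/1250 ≈ 0.863200
step 7 [7y] zero: DF = P = 4079/5000 ≈ 0.815800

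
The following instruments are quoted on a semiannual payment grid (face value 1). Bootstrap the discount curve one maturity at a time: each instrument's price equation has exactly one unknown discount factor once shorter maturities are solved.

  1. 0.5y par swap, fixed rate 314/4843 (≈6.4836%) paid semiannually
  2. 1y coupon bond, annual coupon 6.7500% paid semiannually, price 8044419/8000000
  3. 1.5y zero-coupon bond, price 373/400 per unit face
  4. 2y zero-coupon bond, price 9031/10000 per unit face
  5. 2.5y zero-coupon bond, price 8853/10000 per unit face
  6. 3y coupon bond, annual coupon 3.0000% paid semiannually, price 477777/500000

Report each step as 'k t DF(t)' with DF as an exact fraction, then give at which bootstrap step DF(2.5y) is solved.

1 1/2 4843/5000
2 1 9411/10000
3 3/2 373/400
4 2 9031/10000
5 5/2 8853/10000
6 3 873/1000
DF(2.5y) is solved at step 5

step 1 [0.5y] swap r/2=157/4843: DF=(1 − 157/4843·(0))/(1+157/4843) = 4843/5000 ≈ 0.968600
step 2 [1y] bond c/2=27/800: DF=(8044419/8000000 − 27/800·(0.968600))/(1+27/800) = 9411/10000 ≈ 0.941100
step 3 [1.5y] zero: DF = P = 373/400 ≈ 0.932500
step 4 [2y] zero: DF = P = 9031/10000 ≈ 0.903100
step 5 [2.5y] zero: DF = P = 8853/10000 ≈ 0.885300
step 6 [3y] bond c/2=3/200: DF=(477777/500000 − 3/200·(0.968600+0.941100+0.932500+0.903100+0.885300))/(1+3/200) = 873/1000 ≈ 0.873000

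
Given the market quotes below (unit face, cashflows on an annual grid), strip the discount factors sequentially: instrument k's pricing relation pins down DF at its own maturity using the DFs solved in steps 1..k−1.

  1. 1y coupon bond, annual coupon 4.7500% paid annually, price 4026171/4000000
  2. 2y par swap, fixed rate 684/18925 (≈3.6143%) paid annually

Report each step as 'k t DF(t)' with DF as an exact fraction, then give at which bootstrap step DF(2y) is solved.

step 1 [1y] bond c/1=19/400: DF=(4026171/4000000 − 19/400·(0))/(1+19/400) = 9609/10000 ≈ 0.960900
step 2 [2y] swap r/1=684/18925: DF=(1 − 684/18925·(0.960900))/(1+684/18925) = 2329/2500 ≈ 0.931600

1 1 9609/10000
2 2 2329/2500
DF(2y) is solved at step 2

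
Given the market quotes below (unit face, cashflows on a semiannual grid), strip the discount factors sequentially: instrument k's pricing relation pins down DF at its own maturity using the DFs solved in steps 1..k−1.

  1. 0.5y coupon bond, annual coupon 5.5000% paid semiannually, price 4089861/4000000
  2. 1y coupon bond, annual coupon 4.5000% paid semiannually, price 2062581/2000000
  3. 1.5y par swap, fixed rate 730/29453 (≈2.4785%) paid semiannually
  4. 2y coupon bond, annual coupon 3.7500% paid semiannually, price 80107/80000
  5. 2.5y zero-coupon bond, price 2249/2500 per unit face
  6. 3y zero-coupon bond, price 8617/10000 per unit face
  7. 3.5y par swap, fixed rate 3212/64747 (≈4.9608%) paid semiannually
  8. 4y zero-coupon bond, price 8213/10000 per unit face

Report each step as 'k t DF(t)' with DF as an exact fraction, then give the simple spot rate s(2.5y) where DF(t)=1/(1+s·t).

step 1 [0.5y] bond c/2=11/400: DF=(4089861/4000000 − 11/400·(0))/(1+11/400) = 9951/10000 ≈ 0.995100
step 2 [1y] bond c/2=9/400: DF=(2062581/2000000 − 9/400·(0.995100))/(1+9/400) = 9867/10000 ≈ 0.986700
step 3 [1.5y] swap r/2=365/29453: DF=(1 − 365/29453·(0.995100+0.986700))/(1+365/29453) = 1927/2000 ≈ 0.963500
step 4 [2y] bond c/2=3/160: DF=(80107/80000 − 3/160·(0.995100+0.986700+0.963500))/(1+3/160) = 9287/10000 ≈ 0.928700
step 5 [2.5y] zero: DF = P = 2249/2500 ≈ 0.899600
step 6 [3y] zero: DF = P = 8617/10000 ≈ 0.861700
step 7 [3.5y] swap r/2=1606/64747: DF=(1 − 1606/64747·(0.995100+0.986700+0.963500+0.928700+0.899600+0.861700))/(1+1606/64747) = 4197/5000 ≈ 0.839400
step 8 [4y] zero: DF = P = 8213/10000 ≈ 0.821300

1 1/2 9951/10000
2 1 9867/10000
3 3/2 1927/2000
4 2 9287/10000
5 5/2 2249/2500
6 3 8617/10000
7 7/2 4197/5000
8 4 8213/10000
s(2.5y) = (1/(2249/2500) − 1)/(5/2) = 502/11245 ≈ 4.4642%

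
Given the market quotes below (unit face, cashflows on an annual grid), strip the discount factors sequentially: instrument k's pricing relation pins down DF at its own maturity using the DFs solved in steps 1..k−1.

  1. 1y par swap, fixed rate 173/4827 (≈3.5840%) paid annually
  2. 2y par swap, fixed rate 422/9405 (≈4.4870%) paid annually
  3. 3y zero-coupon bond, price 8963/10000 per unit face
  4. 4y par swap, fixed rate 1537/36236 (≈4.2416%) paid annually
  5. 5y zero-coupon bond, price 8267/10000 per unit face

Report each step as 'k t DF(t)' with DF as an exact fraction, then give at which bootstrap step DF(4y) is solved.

step 1 [1y] swap r/1=173/4827: DF=(1 − 173/4827·(0))/(1+173/4827) = 4827/5000 ≈ 0.965400
step 2 [2y] swap r/1=422/9405: DF=(1 − 422/9405·(0.965400))/(1+422/9405) = 2289/2500 ≈ 0.915600
step 3 [3y] zero: DF = P = 8963/10000 ≈ 0.896300
step 4 [4y] swap r/1=1537/36236: DF=(1 − 1537/36236·(0.965400+0.915600+0.896300))/(1+1537/36236) = 8463/10000 ≈ 0.846300
step 5 [5y] zero: DF = P = 8267/10000 ≈ 0.826700

1 1 4827/5000
2 2 2289/2500
3 3 8963/10000
4 4 8463/10000
5 5 8267/10000
DF(4y) is solved at step 4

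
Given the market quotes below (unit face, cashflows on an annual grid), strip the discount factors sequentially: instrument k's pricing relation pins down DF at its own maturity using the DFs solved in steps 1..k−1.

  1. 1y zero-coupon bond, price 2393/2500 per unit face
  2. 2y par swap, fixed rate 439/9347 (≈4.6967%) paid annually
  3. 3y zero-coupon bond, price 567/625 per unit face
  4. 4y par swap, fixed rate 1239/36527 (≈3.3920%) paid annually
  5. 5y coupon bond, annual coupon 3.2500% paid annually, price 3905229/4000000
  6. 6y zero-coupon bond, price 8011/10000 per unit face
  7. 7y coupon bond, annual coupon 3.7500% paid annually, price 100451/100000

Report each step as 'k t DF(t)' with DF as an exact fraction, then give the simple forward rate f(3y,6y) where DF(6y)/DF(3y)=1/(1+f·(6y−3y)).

step 1 [1y] zero: DF = P = 2393/2500 ≈ 0.957200
step 2 [2y] swap r/1=439/9347: DF=(1 − 439/9347·(0.957200))/(1+439/9347) = 4561/5000 ≈ 0.912200
step 3 [3y] zero: DF = P = 567/625 ≈ 0.907200
step 4 [4y] swap r/1=1239/36527: DF=(1 − 1239/36527·(0.957200+0.912200+0.907200))/(1+1239/36527) = 8761/10000 ≈ 0.876100
step 5 [5y] bond c/1=13/400: DF=(3905229/4000000 − 13/400·(0.957200+0.912200+0.907200+0.876100))/(1+13/400) = 4153/5000 ≈ 0.830600
step 6 [6y] zero: DF = P = 8011/10000 ≈ 0.801100
step 7 [7y] bond c/1=3/80: DF=(100451/100000 − 3/80·(0.957200+0.912200+0.907200+0.876100+0.830600+0.801100))/(1+3/80) = 1943/2500 ≈ 0.777200

1 1 2393/2500
2 2 4561/5000
3 3 567/625
4 4 8761/10000
5 5 4153/5000
6 6 8011/10000
7 7 1943/2500
f(3y,6y) = ((567/625)/(8011/10000) − 1)/(3) = 1061/24033 ≈ 4.4148%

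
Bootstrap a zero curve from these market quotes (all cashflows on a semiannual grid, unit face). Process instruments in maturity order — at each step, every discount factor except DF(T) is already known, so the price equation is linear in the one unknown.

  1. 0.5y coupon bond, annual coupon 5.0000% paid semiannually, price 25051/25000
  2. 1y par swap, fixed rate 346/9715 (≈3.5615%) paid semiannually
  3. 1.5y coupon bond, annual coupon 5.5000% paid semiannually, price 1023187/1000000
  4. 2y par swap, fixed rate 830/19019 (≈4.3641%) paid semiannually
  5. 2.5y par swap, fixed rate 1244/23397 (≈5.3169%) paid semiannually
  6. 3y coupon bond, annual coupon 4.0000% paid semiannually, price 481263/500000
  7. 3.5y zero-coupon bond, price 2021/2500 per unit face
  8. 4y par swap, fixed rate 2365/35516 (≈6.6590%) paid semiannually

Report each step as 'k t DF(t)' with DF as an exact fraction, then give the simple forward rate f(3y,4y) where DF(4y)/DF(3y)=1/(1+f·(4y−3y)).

1 1/2 611/625
2 1 4827/5000
3 3/2 4719/5000
4 2 917/1000
5 5/2 2189/2500
6 3 8519/10000
7 7/2 2021/2500
8 4 1527/2000
f(3y,4y) = ((8519/10000)/(1527/2000) − 1)/(1) = 884/7635 ≈ 11.5783%

step 1 [0.5y] bond c/2=1/40: DF=(25051/25000 − 1/40·(0))/(1+1/40) = 611/625 ≈ 0.977600
step 2 [1y] swap r/2=173/9715: DF=(1 − 173/9715·(0.977600))/(1+173/9715) = 4827/5000 ≈ 0.965400
step 3 [1.5y] bond c/2=11/400: DF=(1023187/1000000 − 11/400·(0.977600+0.965400))/(1+11/400) = 4719/5000 ≈ 0.943800
step 4 [2y] swap r/2=415/19019: DF=(1 − 415/19019·(0.977600+0.965400+0.943800))/(1+415/19019) = 917/1000 ≈ 0.917000
step 5 [2.5y] swap r/2=622/23397: DF=(1 − 622/23397·(0.977600+0.965400+0.943800+0.917000))/(1+622/23397) = 2189/2500 ≈ 0.875600
step 6 [3y] bond c/2=1/50: DF=(481263/500000 − 1/50·(0.977600+0.965400+0.943800+0.917000+0.875600))/(1+1/50) = 8519/10000 ≈ 0.851900
step 7 [3.5y] zero: DF = P = 2021/2500 ≈ 0.808400
step 8 [4y] swap r/2=2365/71032: DF=(1 − 2365/71032·(0.977600+0.965400+0.943800+0.917000+0.875600+0.851900+0.808400))/(1+2365/71032) = 1527/2000 ≈ 0.763500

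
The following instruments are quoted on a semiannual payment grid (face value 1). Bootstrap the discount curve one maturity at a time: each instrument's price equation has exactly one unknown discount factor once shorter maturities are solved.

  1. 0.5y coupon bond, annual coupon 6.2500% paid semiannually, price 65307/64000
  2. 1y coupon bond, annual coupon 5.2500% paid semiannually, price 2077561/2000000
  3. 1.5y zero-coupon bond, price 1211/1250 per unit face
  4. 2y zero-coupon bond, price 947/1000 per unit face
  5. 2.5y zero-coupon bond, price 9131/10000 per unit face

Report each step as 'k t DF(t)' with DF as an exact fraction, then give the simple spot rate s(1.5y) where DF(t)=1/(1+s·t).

step 1 [0.5y] bond c/2=1/32: DF=(65307/64000 − 1/32·(0))/(1+1/32) = 1979/2000 ≈ 0.989500
step 2 [1y] bond c/2=21/800: DF=(2077561/2000000 − 21/800·(0.989500))/(1+21/800) = 9869/10000 ≈ 0.986900
step 3 [1.5y] zero: DF = P = 1211/1250 ≈ 0.968800
step 4 [2y] zero: DF = P = 947/1000 ≈ 0.947000
step 5 [2.5y] zero: DF = P = 9131/10000 ≈ 0.913100

1 1/2 1979/2000
2 1 9869/10000
3 3/2 1211/1250
4 2 947/1000
5 5/2 9131/10000
s(1.5y) = (1/(1211/1250) − 1)/(3/2) = 26/1211 ≈ 2.1470%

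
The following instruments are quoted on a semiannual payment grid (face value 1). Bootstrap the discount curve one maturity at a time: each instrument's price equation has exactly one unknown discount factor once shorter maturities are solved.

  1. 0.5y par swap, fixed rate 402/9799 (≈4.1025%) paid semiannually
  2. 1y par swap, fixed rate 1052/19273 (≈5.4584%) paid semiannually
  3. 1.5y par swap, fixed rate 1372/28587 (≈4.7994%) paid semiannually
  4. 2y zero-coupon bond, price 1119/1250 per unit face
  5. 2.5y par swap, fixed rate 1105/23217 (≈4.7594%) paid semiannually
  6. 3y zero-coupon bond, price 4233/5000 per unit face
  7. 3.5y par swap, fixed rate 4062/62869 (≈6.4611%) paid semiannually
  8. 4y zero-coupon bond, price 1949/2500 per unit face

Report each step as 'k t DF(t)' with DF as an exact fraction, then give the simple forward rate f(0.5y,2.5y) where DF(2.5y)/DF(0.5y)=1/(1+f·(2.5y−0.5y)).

1 1/2 9799/10000
2 1 4737/5000
3 3/2 4657/5000
4 2 1119/1250
5 5/2 1779/2000
6 3 4233/5000
7 7/2 7969/10000
8 4 1949/2500
f(0.5y,2.5y) = ((9799/10000)/(1779/2000) − 1)/(2) = 452/8895 ≈ 5.0815%

step 1 [0.5y] swap r/2=201/9799: DF=(1 − 201/9799·(0))/(1+201/9799) = 9799/10000 ≈ 0.979900
step 2 [1y] swap r/2=526/19273: DF=(1 − 526/19273·(0.979900))/(1+526/19273) = 4737/5000 ≈ 0.947400
step 3 [1.5y] swap r/2=686/28587: DF=(1 − 686/28587·(0.979900+0.947400))/(1+686/28587) = 4657/5000 ≈ 0.931400
step 4 [2y] zero: DF = P = 1119/1250 ≈ 0.895200
step 5 [2.5y] swap r/2=1105/46434: DF=(1 − 1105/46434·(0.979900+0.947400+0.931400+0.895200))/(1+1105/46434) = 1779/2000 ≈ 0.889500
step 6 [3y] zero: DF = P = 4233/5000 ≈ 0.846600
step 7 [3.5y] swap r/2=2031/62869: DF=(1 − 2031/62869·(0.979900+0.947400+0.931400+0.895200+0.889500+0.846600))/(1+2031/62869) = 7969/10000 ≈ 0.796900
step 8 [4y] zero: DF = P = 1949/2500 ≈ 0.779600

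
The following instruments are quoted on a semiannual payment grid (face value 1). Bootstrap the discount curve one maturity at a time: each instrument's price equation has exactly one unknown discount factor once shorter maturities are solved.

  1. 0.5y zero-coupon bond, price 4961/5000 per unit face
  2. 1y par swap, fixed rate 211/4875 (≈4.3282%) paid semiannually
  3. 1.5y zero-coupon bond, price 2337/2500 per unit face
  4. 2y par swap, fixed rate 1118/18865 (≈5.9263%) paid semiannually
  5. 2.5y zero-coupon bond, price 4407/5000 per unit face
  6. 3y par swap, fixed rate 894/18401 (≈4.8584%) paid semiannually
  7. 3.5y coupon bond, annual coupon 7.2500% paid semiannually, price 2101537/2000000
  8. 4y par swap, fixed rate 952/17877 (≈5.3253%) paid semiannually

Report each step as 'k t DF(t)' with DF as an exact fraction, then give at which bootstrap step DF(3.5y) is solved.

1 1/2 4961/5000
2 1 4789/5000
3 3/2 2337/2500
4 2 4441/5000
5 5/2 4407/5000
6 3 8659/10000
7 7/2 8209/10000
8 4 506/625
DF(3.5y) is solved at step 7

step 1 [0.5y] zero: DF = P = 4961/5000 ≈ 0.992200
step 2 [1y] swap r/2=211/9750: DF=(1 − 211/9750·(0.992200))/(1+211/9750) = 4789/5000 ≈ 0.957800
step 3 [1.5y] zero: DF = P = 2337/2500 ≈ 0.934800
step 4 [2y] swap r/2=559/18865: DF=(1 − 559/18865·(0.992200+0.957800+0.934800))/(1+559/18865) = 4441/5000 ≈ 0.888200
step 5 [2.5y] zero: DF = P = 4407/5000 ≈ 0.881400
step 6 [3y] swap r/2=447/18401: DF=(1 − 447/18401·(0.992200+0.957800+0.934800+0.888200+0.881400))/(1+447/18401) = 8659/10000 ≈ 0.865900
step 7 [3.5y] bond c/2=29/800: DF=(2101537/2000000 − 29/800·(0.992200+0.957800+0.934800+0.888200+0.881400+0.865900))/(1+29/800) = 8209/10000 ≈ 0.820900
step 8 [4y] swap r/2=476/17877: DF=(1 − 476/17877·(0.992200+0.957800+0.934800+0.888200+0.881400+0.865900+0.820900))/(1+476/17877) = 506/625 ≈ 0.809600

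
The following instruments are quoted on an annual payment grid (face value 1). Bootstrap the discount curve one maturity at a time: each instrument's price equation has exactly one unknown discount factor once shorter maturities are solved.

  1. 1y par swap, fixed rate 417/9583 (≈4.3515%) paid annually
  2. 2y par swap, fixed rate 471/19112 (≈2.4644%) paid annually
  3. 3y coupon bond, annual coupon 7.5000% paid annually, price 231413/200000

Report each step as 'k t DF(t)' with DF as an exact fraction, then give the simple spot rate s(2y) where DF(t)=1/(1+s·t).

step 1 [1y] swap r/1=417/9583: DF=(1 − 417/9583·(0))/(1+417/9583) = 9583/10000 ≈ 0.958300
step 2 [2y] swap r/1=471/19112: DF=(1 − 471/19112·(0.958300))/(1+471/19112) = 9529/10000 ≈ 0.952900
step 3 [3y] bond c/1=3/40: DF=(231413/200000 − 3/40·(0.958300+0.952900))/(1+3/40) = 943/1000 ≈ 0.943000

1 1 9583/10000
2 2 9529/10000
3 3 943/1000
s(2y) = (1/(9529/10000) − 1)/(2) = 471/19058 ≈ 2.4714%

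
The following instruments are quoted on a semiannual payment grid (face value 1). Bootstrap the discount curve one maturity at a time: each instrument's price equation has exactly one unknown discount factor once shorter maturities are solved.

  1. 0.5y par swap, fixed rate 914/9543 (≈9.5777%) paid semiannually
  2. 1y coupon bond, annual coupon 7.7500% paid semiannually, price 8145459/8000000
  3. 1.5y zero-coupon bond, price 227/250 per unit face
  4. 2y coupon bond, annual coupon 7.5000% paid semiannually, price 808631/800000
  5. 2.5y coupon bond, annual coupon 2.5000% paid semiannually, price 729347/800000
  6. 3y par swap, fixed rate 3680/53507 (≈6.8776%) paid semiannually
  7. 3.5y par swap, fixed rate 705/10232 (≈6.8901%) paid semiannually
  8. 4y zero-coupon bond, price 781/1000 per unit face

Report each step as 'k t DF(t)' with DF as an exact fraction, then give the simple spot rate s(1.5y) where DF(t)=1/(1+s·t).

1 1/2 9543/10000
2 1 4723/5000
3 3/2 227/250
4 2 1091/1250
5 5/2 171/200
6 3 102/125
7 7/2 1577/2000
8 4 781/1000
s(1.5y) = (1/(227/250) − 1)/(3/2) = 46/681 ≈ 6.7548%

step 1 [0.5y] swap r/2=457/9543: DF=(1 − 457/9543·(0))/(1+457/9543) = 9543/10000 ≈ 0.954300
step 2 [1y] bond c/2=31/800: DF=(8145459/8000000 − 31/800·(0.954300))/(1+31/800) = 4723/5000 ≈ 0.944600
step 3 [1.5y] zero: DF = P = 227/250 ≈ 0.908000
step 4 [2y] bond c/2=3/80: DF=(808631/800000 − 3/80·(0.954300+0.944600+0.908000))/(1+3/80) = 1091/1250 ≈ 0.872800
step 5 [2.5y] bond c/2=1/80: DF=(729347/800000 − 1/80·(0.954300+0.944600+0.908000+0.872800))/(1+1/80) = 171/200 ≈ 0.855000
step 6 [3y] swap r/2=1840/53507: DF=(1 − 1840/53507·(0.954300+0.944600+0.908000+0.872800+0.855000))/(1+1840/53507) = 102/125 ≈ 0.816000
step 7 [3.5y] swap r/2=705/20464: DF=(1 − 705/20464·(0.954300+0.944600+0.908000+0.872800+0.855000+0.816000))/(1+705/20464) = 1577/2000 ≈ 0.788500
step 8 [4y] zero: DF = P = 781/1000 ≈ 0.781000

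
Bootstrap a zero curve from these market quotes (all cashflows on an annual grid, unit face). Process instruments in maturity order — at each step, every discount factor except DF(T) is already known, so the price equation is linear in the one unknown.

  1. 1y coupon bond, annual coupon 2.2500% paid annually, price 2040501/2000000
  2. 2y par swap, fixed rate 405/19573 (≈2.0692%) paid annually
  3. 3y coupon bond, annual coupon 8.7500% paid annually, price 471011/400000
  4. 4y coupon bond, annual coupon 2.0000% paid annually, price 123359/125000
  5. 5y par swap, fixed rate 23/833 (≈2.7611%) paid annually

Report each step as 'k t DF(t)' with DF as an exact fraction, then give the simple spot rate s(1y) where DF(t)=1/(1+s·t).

step 1 [1y] bond c/1=9/400: DF=(2040501/2000000 − 9/400·(0))/(1+9/400) = 4989/5000 ≈ 0.997800
step 2 [2y] swap r/1=405/19573: DF=(1 − 405/19573·(0.997800))/(1+405/19573) = 1919/2000 ≈ 0.959500
step 3 [3y] bond c/1=7/80: DF=(471011/400000 − 7/80·(0.997800+0.959500))/(1+7/80) = 9253/10000 ≈ 0.925300
step 4 [4y] bond c/1=1/50: DF=(123359/125000 − 1/50·(0.997800+0.959500+0.925300))/(1+1/50) = 911/1000 ≈ 0.911000
step 5 [5y] swap r/1=23/833: DF=(1 − 23/833·(0.997800+0.959500+0.925300+0.911000))/(1+23/833) = 1089/1250 ≈ 0.871200

1 1 4989/5000
2 2 1919/2000
3 3 9253/10000
4 4 911/1000
5 5 1089/1250
s(1y) = (1/(4989/5000) − 1)/(1) = 11/4989 ≈ 0.2205%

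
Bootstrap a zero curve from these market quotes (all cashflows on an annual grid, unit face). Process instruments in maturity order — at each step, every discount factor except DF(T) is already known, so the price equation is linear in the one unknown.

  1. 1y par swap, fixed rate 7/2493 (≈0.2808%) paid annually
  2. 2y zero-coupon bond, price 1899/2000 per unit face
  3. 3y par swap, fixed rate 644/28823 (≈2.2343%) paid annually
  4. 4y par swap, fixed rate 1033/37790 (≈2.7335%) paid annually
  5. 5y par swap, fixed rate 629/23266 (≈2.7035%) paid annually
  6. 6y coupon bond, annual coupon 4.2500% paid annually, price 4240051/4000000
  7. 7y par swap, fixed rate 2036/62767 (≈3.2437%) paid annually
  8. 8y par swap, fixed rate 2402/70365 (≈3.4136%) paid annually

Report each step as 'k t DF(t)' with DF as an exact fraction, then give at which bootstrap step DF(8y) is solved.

1 1 2493/2500
2 2 1899/2000
3 3 2339/2500
4 4 8967/10000
5 5 4371/5000
6 6 8271/10000
7 7 1991/2500
8 8 3799/5000
DF(8y) is solved at step 8

step 1 [1y] swap r/1=7/2493: DF=(1 − 7/2493·(0))/(1+7/2493) = 2493/2500 ≈ 0.997200
step 2 [2y] zero: DF = P = 1899/2000 ≈ 0.949500
step 3 [3y] swap r/1=644/28823: DF=(1 − 644/28823·(0.997200+0.949500))/(1+644/28823) = 2339/2500 ≈ 0.935600
step 4 [4y] swap r/1=1033/37790: DF=(1 − 1033/37790·(0.997200+0.949500+0.935600))/(1+1033/37790) = 8967/10000 ≈ 0.896700
step 5 [5y] swap r/1=629/23266: DF=(1 − 629/23266·(0.997200+0.949500+0.935600+0.896700))/(1+629/23266) = 4371/5000 ≈ 0.874200
step 6 [6y] bond c/1=17/400: DF=(4240051/4000000 − 17/400·(0.997200+0.949500+0.935600+0.896700+0.874200))/(1+17/400) = 8271/10000 ≈ 0.827100
step 7 [7y] swap r/1=2036/62767: DF=(1 − 2036/62767·(0.997200+0.949500+0.935600+0.896700+0.874200+0.827100))/(1+2036/62767) = 1991/2500 ≈ 0.796400
step 8 [8y] swap r/1=2402/70365: DF=(1 − 2402/70365·(0.997200+0.949500+0.935600+0.896700+0.874200+0.827100+0.796400))/(1+2402/70365) = 3799/5000 ≈ 0.759800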